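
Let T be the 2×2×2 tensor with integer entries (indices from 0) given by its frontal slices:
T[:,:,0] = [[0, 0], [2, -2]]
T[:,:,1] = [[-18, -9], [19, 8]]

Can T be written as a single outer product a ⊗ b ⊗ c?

The mode-2 unfolding of T (rows indexed by j, columns by (i,k) = (0,0), (0,1), (1,0), (1,1)) is [[0, -18, 2, 19], [0, -9, -2, 8]].
There the 2×2 minor on rows j ∈ {0, 1}, columns (i,k) ∈ {(0,1), (1,0)} is det [[-18, 2], [-9, -2]] = 54 ≠ 0, so this unfolding has rank ≥ 2; CP rank is at least every unfolding rank, so rank(T) ≥ 2.
In particular rank(T) ≥ 2 > 1, so T is not rank-1.

No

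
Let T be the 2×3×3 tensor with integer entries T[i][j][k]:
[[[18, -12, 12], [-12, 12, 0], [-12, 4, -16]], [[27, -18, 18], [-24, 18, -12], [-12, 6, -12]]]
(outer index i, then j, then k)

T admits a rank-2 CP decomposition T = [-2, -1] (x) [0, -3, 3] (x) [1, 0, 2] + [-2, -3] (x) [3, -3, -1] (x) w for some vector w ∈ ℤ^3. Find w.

Subtract the known terms from T to get the rank-1 residual R = [-2, -3] (x) [3, -3, -1] (x) w, so R[i,j,k] = a[i]·b[j]·w[k]. Pick indices with nonzero a[0]·b[0] = (-2)·(3) = -6. Only the fibre through (0,0,·) is needed: R[0,0,:] = T[0,0,:] − Σₗ aₗ[0]bₗ[0]cₗ = [18, -12, 12] − (-2)·(0)·[1, 0, 2] = [18, -12, 12]. Then w[k] = R[0,0,k] / -6 for each k, giving w = [18, -12, 12] / -6 = [-3, 2, -2].

w = [-3, 2, -2]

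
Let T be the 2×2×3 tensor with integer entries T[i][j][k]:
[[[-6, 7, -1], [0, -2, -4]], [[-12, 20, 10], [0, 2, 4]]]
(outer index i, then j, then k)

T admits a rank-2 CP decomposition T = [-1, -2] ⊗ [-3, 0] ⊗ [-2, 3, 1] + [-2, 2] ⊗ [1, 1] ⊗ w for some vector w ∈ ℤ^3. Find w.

w = [0, 1, 2]

Subtract the known terms from T to get the rank-1 residual R = [-2, 2] ⊗ [1, 1] ⊗ w, so R[i,j,k] = a[i]·b[j]·w[k]. Pick indices with nonzero a[0]·b[0] = (-2)·(1) = -2. Only the fibre through (0,0,·) is needed: R[0,0,:] = T[0,0,:] − Σₗ aₗ[0]bₗ[0]cₗ = [-6, 7, -1] − (-1)·(-3)·[-2, 3, 1] = [0, -2, -4]. Then w[k] = R[0,0,k] / -2 for each k, giving w = [0, -2, -4] / -2 = [0, 1, 2].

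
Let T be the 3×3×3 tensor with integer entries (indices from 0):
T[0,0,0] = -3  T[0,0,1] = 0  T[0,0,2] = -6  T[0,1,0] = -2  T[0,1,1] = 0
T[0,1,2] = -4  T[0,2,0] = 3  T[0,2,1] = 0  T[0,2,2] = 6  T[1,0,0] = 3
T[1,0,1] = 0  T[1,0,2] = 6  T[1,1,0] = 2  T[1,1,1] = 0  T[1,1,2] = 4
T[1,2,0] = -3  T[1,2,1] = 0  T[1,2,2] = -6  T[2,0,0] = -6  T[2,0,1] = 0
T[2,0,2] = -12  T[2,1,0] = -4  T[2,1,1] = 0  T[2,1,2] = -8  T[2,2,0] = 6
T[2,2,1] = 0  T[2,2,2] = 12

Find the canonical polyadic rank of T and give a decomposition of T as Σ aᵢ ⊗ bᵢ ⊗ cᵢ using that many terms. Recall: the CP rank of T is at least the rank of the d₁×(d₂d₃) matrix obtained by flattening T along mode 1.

Lower bound: T ≠ 0 (e.g. T[0,0,0] = -3), so rank(T) ≥ 1.
Upper bound: if T = a ⊗ b ⊗ c then every fibre of T is a multiple of the corresponding factor, so read the factors off the fibres through the nonzero entry T[0,0,0] = -3.
The mode-1 fibre T[:,0,0] = [-3, 3, -6] gives a = [1, -1, 2] (primitive direction); the mode-2 fibre T[0,:,0] = [-3, -2, 3] gives b = [3, 2, -3]; then c[k] = T[0,0,k] / (a[0]·b[0]) = [-3, 0, -6] / 3 = [-1, 0, -2].
Expanding [1, -1, 2] ⊗ [3, 2, -3] ⊗ [-1, 0, -2] reproduces all 27 entries of T, so T = [1, -1, 2] ⊗ [3, 2, -3] ⊗ [-1, 0, -2] and rank(T) ≤ 1.
These bounds meet, so rank(T) = 1.

rank(T) = 1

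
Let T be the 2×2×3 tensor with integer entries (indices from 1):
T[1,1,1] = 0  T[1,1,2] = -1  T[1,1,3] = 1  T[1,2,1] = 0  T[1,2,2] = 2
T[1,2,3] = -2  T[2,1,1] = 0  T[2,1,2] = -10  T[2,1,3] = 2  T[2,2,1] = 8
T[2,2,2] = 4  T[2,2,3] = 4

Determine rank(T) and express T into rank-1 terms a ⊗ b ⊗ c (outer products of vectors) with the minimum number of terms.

rank(T) = 3

Lower bound: the mode-3 unfolding of T (rows indexed by k, columns by (i,j) = (1,1), (1,2), (2,1), (2,2)) is [[0, 0, 0, 8], [-1, 2, -10, 4], [1, -2, 2, 4]].
There the 3×3 minor on rows k ∈ {1, 2, 3}, columns (i,j) ∈ {(1,1), (2,1), (2,2)} is det [[0, 0, 8], [-1, -10, 4], [1, 2, 4]] = 64 ≠ 0, so this unfolding has rank ≥ 3; CP rank is at least every unfolding rank, so rank(T) ≥ 3. (Flattening ranks never certify an upper bound on CP rank; for that we must actually write T with 3 rank-1 terms.)
Upper bound: T is a sum of 3 rank-1 terms, T = (0, 1) ⊗ (1, -2) ⊗ (-4, 0, -4) + (0, 1) ⊗ (1, 0) ⊗ (4, -8, 4) + (1, 2) ⊗ (1, -2) ⊗ (0, -1, 1) (written with every a and b primitive with positive leading entry and the scale carried by c; CP decompositions are not unique, and this one is verified by expanding entrywise), so rank(T) ≤ 3.
These bounds meet, so rank(T) = 3.
Check entry T[1,2,1] = 0: (0)·(-2)·(-4) + (0)·(0)·(4) + (1)·(-2)·(0) = 0.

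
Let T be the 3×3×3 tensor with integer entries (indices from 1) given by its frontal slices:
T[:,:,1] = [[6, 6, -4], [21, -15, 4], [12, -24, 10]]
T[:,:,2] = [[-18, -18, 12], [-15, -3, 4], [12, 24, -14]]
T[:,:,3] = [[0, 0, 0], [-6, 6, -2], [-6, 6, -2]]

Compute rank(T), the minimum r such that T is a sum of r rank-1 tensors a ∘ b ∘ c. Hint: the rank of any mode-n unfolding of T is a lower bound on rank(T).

2

Lower bound: the mode-3 unfolding of T (rows indexed by k, columns by (i,j) = (1,1), (1,2), (1,3), (2,1), (2,2), (2,3), (3,1), (3,2), (3,3)) is [[6, 6, -4, 21, -15, 4, 12, -24, 10], [-18, -18, 12, -15, -3, 4, 12, 24, -14], [0, 0, 0, -6, 6, -2, -6, 6, -2]].
There the 2×2 minor on rows k ∈ {1, 2}, columns (i,j) ∈ {(1,1), (2,1)} is det [[6, 21], [-18, -15]] = 288 ≠ 0, so this unfolding has rank ≥ 2; CP rank is at least every unfolding rank, so rank(T) ≥ 2. (Unfolding ranks only ever bound the CP rank from below — rank(T) can be strictly larger than all of them — so the matching upper bound has to come from an explicit 2-term decomposition.)
Upper bound — finding two terms. Write S_k = T[:,:,k] for the frontal slices: S₁ = [[6, 6, -4], [21, -15, 4], [12, -24, 10]], S₂ = [[-18, -18, 12], [-15, -3, 4], [12, 24, -14]], S₃ = [[0, 0, 0], [-6, 6, -2], [-6, 6, -2]].
If T = a₁ ∘ b₁ ∘ c₁ + a₂ ∘ b₂ ∘ c₂ then each S_k = c₁[k]·a₁b₁ᵀ + c₂[k]·a₂b₂ᵀ. S₁ and S₂ are linearly independent, so a₁b₁ᵀ and a₂b₂ᵀ must span the same plane of matrices: they are the rank-1 matrices of the form x·S₁ + y·S₂.
The 2×2 minor of x·S₁ + y·S₂ on rows {1,2}, columns {1,2} is −216·x² + 720·xy − 216·y² = (-72)·(x − 3·y)(3·x − y), vanishing at (x:y) = (3:1) and (1:3).
M₁ = 3·S₁ + S₂ = [[0, 0, 0], [48, -48, 16], [48, -48, 16]] = 16·[0, 1, 1][3, -3, 1]ᵀ and M₂ = S₁ + 3·S₂ = [[-48, -48, 32], [-24, -24, 16], [48, 48, -32]] = (-8)·[2, 1, -2][3, 3, -2]ᵀ, so take a₁ = [0, 1, 1], b₁ = [3, -3, 1], a₂ = [2, 1, -2], b₂ = [3, 3, -2].
Each slice is an integer combination of E₁ = a₁b₁ᵀ and E₂ = a₂b₂ᵀ: S₁ = 6·E₁ + E₂, S₂ = −2·E₁ − 3·E₂, S₃ = −2·E₁; reading off coefficients, c₁ = [6, -2, -2] and c₂ = [1, -3, 0].
Hence T = [0, 1, 1] ∘ [3, -3, 1] ∘ [6, -2, -2] + [2, 1, -2] ∘ [3, 3, -2] ∘ [1, -3, 0], so rank(T) ≤ 2.
These bounds meet, so rank(T) = 2.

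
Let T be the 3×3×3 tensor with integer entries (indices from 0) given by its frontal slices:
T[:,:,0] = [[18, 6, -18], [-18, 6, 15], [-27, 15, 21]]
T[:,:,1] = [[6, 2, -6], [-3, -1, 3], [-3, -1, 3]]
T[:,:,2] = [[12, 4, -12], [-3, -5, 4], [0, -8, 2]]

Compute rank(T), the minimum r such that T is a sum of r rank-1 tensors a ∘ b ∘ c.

Lower bound: the mode-1 unfolding of T (rows indexed by i, columns by (j,k) = (0,0), (0,1), (0,2), (1,0), (1,1), (1,2), (2,0), (2,1), (2,2)) is [[18, 6, 12, 6, 2, 4, -18, -6, -12], [-18, -3, -3, 6, -1, -5, 15, 3, 4], [-27, -3, 0, 15, -1, -8, 21, 3, 2]].
There the 2×2 minor on rows i ∈ {0, 1}, columns (j,k) ∈ {(0,0), (0,1)} is det [[18, 6], [-18, -3]] = 54 ≠ 0, so this unfolding has rank ≥ 2; CP rank is at least every unfolding rank, so rank(T) ≥ 2. (This is only a lower bound: in general the CP rank may exceed every unfolding rank, so we still need to exhibit 2 rank-1 terms summing to T.)
Upper bound — finding two terms. Write S_k = T[:,:,k] for the frontal slices: S₀ = [[18, 6, -18], [-18, 6, 15], [-27, 15, 21]], S₁ = [[6, 2, -6], [-3, -1, 3], [-3, -1, 3]], S₂ = [[12, 4, -12], [-3, -5, 4], [0, -8, 2]].
If T = a₁ ∘ b₁ ∘ c₁ + a₂ ∘ b₂ ∘ c₂ then each S_k = c₁[k]·a₁b₁ᵀ + c₂[k]·a₂b₂ᵀ. S₀ and S₁ are linearly independent, so a₁b₁ᵀ and a₂b₂ᵀ must span the same plane of matrices: they are the rank-1 matrices of the form x·S₀ + y·S₁.
The 2×2 minor of x·S₀ + y·S₁ on rows {0,1}, columns {0,1} is 216·x² + 72·xy = 72·(3·x + y)(x), vanishing at (x:y) = (1:-3) and (0:1).
M₁ = S₀ − 3·S₁ = [[0, 0, 0], [-9, 9, 6], [-18, 18, 12]] = (-3)·[0, 1, 2][3, -3, -2]ᵀ and M₂ = S₁ = [[6, 2, -6], [-3, -1, 3], [-3, -1, 3]] = [2, -1, -1][3, 1, -3]ᵀ, so take a₁ = [0, 1, 2], b₁ = [3, -3, -2], a₂ = [2, -1, -1], b₂ = [3, 1, -3].
Each slice is an integer combination of E₁ = a₁b₁ᵀ and E₂ = a₂b₂ᵀ: S₀ = −3·E₁ + 3·E₂, S₁ = E₂, S₂ = E₁ + 2·E₂; reading off coefficients, c₁ = [-3, 0, 1] and c₂ = [3, 1, 2].
Hence T = [0, 1, 2] ∘ [3, -3, -2] ∘ [-3, 0, 1] + [2, -1, -1] ∘ [3, 1, -3] ∘ [3, 1, 2], so rank(T) ≤ 2.
These bounds meet, so rank(T) = 2.

2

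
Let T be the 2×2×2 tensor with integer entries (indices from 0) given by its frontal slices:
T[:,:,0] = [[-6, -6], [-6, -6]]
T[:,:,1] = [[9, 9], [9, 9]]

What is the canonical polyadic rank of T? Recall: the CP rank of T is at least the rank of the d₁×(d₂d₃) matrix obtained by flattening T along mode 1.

1

Lower bound: T ≠ 0 (e.g. T[0,0,0] = -6), so rank(T) ≥ 1.
Upper bound: if T = a (x) b (x) c then every fibre of T is a multiple of the corresponding factor, so read the factors off the fibres through the nonzero entry T[0,0,0] = -6.
The mode-1 fibre T[:,0,0] = [-6, -6] gives a = [1, 1] (primitive direction); the mode-2 fibre T[0,:,0] = [-6, -6] gives b = [1, 1]; then c[k] = T[0,0,k] / (a[0]·b[0]) = [-6, 9] / 1 = [-6, 9].
Expanding [1, 1] (x) [1, 1] (x) [-6, 9] reproduces all 8 entries of T, so T = [1, 1] (x) [1, 1] (x) [-6, 9] and rank(T) ≤ 1.
These bounds meet, so rank(T) = 1.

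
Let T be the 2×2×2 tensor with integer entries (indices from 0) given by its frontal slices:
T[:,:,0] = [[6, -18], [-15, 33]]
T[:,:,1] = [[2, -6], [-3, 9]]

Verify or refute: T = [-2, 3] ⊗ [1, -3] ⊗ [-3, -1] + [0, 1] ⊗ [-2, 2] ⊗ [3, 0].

Yes

Reconstruct entrywise from the claimed factors. For example, T[0,1,0] = -18 and Σₗ aₗ[0]bₗ[1]cₗ[0] = (-2)·(-3)·(-3) + (0)·(2)·(3) = -18; checking all 8 entries, every one matches. The claim holds.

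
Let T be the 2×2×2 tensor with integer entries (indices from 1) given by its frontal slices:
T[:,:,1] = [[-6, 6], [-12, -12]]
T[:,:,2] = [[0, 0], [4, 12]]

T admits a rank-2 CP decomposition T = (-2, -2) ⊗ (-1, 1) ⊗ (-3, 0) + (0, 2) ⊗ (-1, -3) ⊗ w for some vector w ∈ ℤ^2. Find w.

Subtract the known terms from T to get the rank-1 residual R = (0, 2) ⊗ (-1, -3) ⊗ w, so R[i,j,k] = a[i]·b[j]·w[k]. Pick indices with nonzero a[2]·b[1] = (2)·(-1) = -2. Only the fibre through (2,1,·) is needed: R[2,1,:] = T[2,1,:] − Σₗ aₗ[2]bₗ[1]cₗ = [-12, 4] − (-2)·(-1)·(-3, 0) = [-6, 4]. Then w[k] = R[2,1,k] / -2 for each k, giving w = [-6, 4] / -2 = (3, -2).

w = (3, -2)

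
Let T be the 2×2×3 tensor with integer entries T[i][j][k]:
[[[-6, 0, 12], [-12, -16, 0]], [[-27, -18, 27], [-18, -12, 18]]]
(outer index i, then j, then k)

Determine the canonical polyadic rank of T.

2

Lower bound: in the mode-3 unfolding of T (rows indexed by k, columns by (i,j)) the 2×2 minor on rows k ∈ {0, 1}, columns (i,j) ∈ {(0,0), (0,1)} is det [[-6, -12], [0, -16]] = 96 ≠ 0, so that unfolding has rank ≥ 2 and hence rank(T) ≥ 2 (CP rank is at least every unfolding rank, though it can be larger).
Upper bound: with S_k = T[:,:,k], the two rank-1 terms a₁b₁ᵀ, a₂b₂ᵀ are the rank-1 members of the pencil x·S₀ + y·S₁.
det(x·S₀ + y·S₁) is −216·x² − 576·xy − 288·y² = (-72)·(x + 2·y)(3·x + 2·y), vanishing at (x:y) = (2:-1) and (2:-3).
M₁ = 2·S₀ − S₁ = [[-12, -8], [-36, -24]] = (-4)·[1, 3][3, 2]ᵀ and M₂ = 2·S₀ − 3·S₁ = [[-12, 24], [0, 0]] = (-12)·[1, 0][1, -2]ᵀ, so take a₁ = [1, 3], b₁ = [3, 2], a₂ = [1, 0], b₂ = [1, -2].
Each slice is an integer combination of E₁ = a₁b₁ᵀ and E₂ = a₂b₂ᵀ: S₀ = −3·E₁ + 3·E₂, S₁ = −2·E₁ + 6·E₂, S₂ = 3·E₁ + 3·E₂; reading off coefficients, c₁ = [-3, -2, 3] and c₂ = [3, 6, 3].
Hence T = [1, 3] ⊗ [3, 2] ⊗ [-3, -2, 3] + [1, 0] ⊗ [1, -2] ⊗ [3, 6, 3], so rank(T) ≤ 2.
These bounds meet, so rank(T) = 2.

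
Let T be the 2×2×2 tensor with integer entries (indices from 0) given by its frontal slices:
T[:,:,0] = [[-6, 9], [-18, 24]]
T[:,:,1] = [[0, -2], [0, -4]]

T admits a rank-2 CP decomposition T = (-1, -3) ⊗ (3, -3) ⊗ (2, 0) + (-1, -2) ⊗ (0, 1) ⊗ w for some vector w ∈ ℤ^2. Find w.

w = (-3, 2)

Subtract the known terms from T to get the rank-1 residual R = (-1, -2) ⊗ (0, 1) ⊗ w, so R[i,j,k] = a[i]·b[j]·w[k]. Pick indices with nonzero a[0]·b[1] = (-1)·(1) = -1. Only the fibre through (0,1,·) is needed: R[0,1,:] = T[0,1,:] − Σₗ aₗ[0]bₗ[1]cₗ = [9, -2] − (-1)·(-3)·(2, 0) = [3, -2]. Then w[k] = R[0,1,k] / -1 for each k, giving w = [3, -2] / -1 = (-3, 2).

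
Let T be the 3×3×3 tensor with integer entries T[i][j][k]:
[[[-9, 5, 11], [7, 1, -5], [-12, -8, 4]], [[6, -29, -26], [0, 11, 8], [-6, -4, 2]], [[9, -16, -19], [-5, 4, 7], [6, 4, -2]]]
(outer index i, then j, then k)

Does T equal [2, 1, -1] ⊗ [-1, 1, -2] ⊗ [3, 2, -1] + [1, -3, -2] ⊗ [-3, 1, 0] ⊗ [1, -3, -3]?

Reconstruct entrywise from the claimed factors. For example, T[0,0,1] = 5 and Σₗ aₗ[0]bₗ[0]cₗ[1] = (2)·(-1)·(2) + (1)·(-3)·(-3) = 5; checking all 27 entries, every one matches. The claim holds.

Yes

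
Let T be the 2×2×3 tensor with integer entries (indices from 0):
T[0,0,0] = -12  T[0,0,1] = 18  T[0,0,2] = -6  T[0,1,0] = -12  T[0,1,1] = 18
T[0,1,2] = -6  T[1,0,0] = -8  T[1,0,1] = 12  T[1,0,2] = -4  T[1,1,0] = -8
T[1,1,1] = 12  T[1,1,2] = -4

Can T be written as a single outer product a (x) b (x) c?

Yes

The mode-1 fibre T[:,0,0] = [-12, -8] gives a = [3, 2] (primitive direction); the mode-2 fibre T[0,:,0] = [-12, -12] gives b = [1, 1]; then c[k] = T[0,0,k] / (a[0]·b[0]) = [-12, 18, -6] / 3 = [-4, 6, -2].
Expanding [3, 2] (x) [1, 1] (x) [-4, 6, -2] reproduces all 12 entries of T, so T = [3, 2] (x) [1, 1] (x) [-4, 6, -2] and rank(T) ≤ 1.
Equivalently every frontal slice T[:,:,k] is c[k] times the rank-1 matrix [3, 2] (x) [1, 1]. So T has rank 1 (it is nonzero).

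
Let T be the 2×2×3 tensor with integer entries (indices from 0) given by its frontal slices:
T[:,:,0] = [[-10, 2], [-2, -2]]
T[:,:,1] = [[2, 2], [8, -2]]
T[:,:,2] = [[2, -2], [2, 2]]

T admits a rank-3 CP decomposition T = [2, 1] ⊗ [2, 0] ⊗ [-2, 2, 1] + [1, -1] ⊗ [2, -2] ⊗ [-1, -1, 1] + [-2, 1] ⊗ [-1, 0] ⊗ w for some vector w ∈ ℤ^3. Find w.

Subtract the known terms from T to get the rank-1 residual R = [-2, 1] ⊗ [-1, 0] ⊗ w, so R[i,j,k] = a[i]·b[j]·w[k]. Pick indices with nonzero a[0]·b[0] = (-2)·(-1) = 2. Only the fibre through (0,0,·) is needed: R[0,0,:] = T[0,0,:] − Σₗ aₗ[0]bₗ[0]cₗ = [-10, 2, 2] − (2)·(2)·[-2, 2, 1] − (1)·(2)·[-1, -1, 1] = [0, -4, -4]. Then w[k] = R[0,0,k] / 2 for each k, giving w = [0, -4, -4] / 2 = [0, -2, -2].

w = [0, -2, -2]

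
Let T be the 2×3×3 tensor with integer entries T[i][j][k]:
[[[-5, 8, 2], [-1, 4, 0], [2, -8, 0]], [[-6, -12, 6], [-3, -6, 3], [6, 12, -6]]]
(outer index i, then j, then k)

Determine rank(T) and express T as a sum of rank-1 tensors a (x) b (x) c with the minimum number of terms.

rank(T) = 2

Lower bound: in the mode-1 unfolding of T (rows indexed by i, columns by (j,k)) the 2×2 minor on rows i ∈ {0, 1}, columns (j,k) ∈ {(0,0), (0,1)} is det [[-5, 8], [-6, -12]] = 108 ≠ 0, so that unfolding has rank ≥ 2 and hence rank(T) ≥ 2 (CP rank is at least every unfolding rank, though it can be larger).
Upper bound: with S_k = T[:,:,k], the two rank-1 terms a₁b₁ᵀ, a₂b₂ᵀ are the rank-1 members of the pencil x·S₀ + y·S₁.
The 2×2 minor of x·S₀ + y·S₁ on rows {0,1}, columns {0,1} is 9·x² + 18·xy = 9·(x + 2·y)(x), vanishing at (x:y) = (2:-1) and (0:1).
M₁ = 2·S₀ − S₁ = [[-18, -6, 12], [0, 0, 0]] = (-6)·[1, 0][3, 1, -2]ᵀ and M₂ = S₁ = [[8, 4, -8], [-12, -6, 12]] = 2·[2, -3][2, 1, -2]ᵀ, so take a₁ = [1, 0], b₁ = [3, 1, -2], a₂ = [2, -3], b₂ = [2, 1, -2].
Each slice is an integer combination of E₁ = a₁b₁ᵀ and E₂ = a₂b₂ᵀ: S₀ = −3·E₁ + E₂, S₁ = 2·E₂, S₂ = 2·E₁ − E₂; reading off coefficients, c₁ = [-3, 0, 2] and c₂ = [1, 2, -1].
Hence T = [1, 0] (x) [3, 1, -2] (x) [-3, 0, 2] + [2, -3] (x) [2, 1, -2] (x) [1, 2, -1], so rank(T) ≤ 2.
These bounds meet, so rank(T) = 2.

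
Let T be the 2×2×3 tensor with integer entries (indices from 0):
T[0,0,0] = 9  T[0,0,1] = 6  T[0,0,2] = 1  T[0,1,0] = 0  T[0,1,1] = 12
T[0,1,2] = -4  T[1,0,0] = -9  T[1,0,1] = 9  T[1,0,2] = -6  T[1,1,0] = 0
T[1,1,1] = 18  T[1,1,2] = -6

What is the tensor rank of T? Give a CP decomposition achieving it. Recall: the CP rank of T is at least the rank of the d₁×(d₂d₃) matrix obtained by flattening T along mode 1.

Lower bound: in the mode-1 unfolding of T (rows indexed by i, columns by (j,k)) the 2×2 minor on rows i ∈ {0, 1}, columns (j,k) ∈ {(0,0), (0,1)} is det [[9, 6], [-9, 9]] = 135 ≠ 0, so that unfolding has rank ≥ 2 and hence rank(T) ≥ 2 (CP rank is at least every unfolding rank, though it can be larger).
Upper bound: with S_k = T[:,:,k], the two rank-1 terms a₁b₁ᵀ, a₂b₂ᵀ are the rank-1 members of the pencil x·S₀ + y·S₁.
det(x·S₀ + y·S₁) is 270·xy = 270·(y)(x), vanishing at (x:y) = (1:0) and (0:1).
M₁ = S₀ = [[9, 0], [-9, 0]] = 9·[1, -1][1, 0]ᵀ and M₂ = S₁ = [[6, 12], [9, 18]] = 3·[2, 3][1, 2]ᵀ, so take a₁ = [1, -1], b₁ = [1, 0], a₂ = [2, 3], b₂ = [1, 2].
Each slice is an integer combination of E₁ = a₁b₁ᵀ and E₂ = a₂b₂ᵀ: S₀ = 9·E₁, S₁ = 3·E₂, S₂ = 3·E₁ − E₂; reading off coefficients, c₁ = [9, 0, 3] and c₂ = [0, 3, -1].
Hence T = [1, -1] ⊗ [1, 0] ⊗ [9, 0, 3] + [2, 3] ⊗ [1, 2] ⊗ [0, 3, -1], so rank(T) ≤ 2.
These bounds meet, so rank(T) = 2.

rank(T) = 2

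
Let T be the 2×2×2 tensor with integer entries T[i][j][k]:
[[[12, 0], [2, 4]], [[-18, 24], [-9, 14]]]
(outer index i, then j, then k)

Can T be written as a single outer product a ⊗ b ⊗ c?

The mode-1 unfolding of T (rows indexed by i, columns by (j,k) = (0,0), (0,1), (1,0), (1,1)) is [[12, 0, 2, 4], [-18, 24, -9, 14]].
There the 2×2 minor on rows i ∈ {0, 1}, columns (j,k) ∈ {(0,0), (0,1)} is det [[12, 0], [-18, 24]] = 288 ≠ 0, so this unfolding has rank ≥ 2; CP rank is at least every unfolding rank, so rank(T) ≥ 2.
In particular rank(T) ≥ 2 > 1, so T is not rank-1.

No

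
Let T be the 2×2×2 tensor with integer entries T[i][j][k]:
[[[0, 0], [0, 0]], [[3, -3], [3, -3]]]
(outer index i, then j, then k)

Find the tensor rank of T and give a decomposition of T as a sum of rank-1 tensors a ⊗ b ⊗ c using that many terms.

Lower bound: T ≠ 0 (e.g. T[1,0,0] = 3), so rank(T) ≥ 1.
Upper bound: if T = a ⊗ b ⊗ c then every fibre of T is a multiple of the corresponding factor, so read the factors off the fibres through the nonzero entry T[1,0,0] = 3.
The mode-1 fibre T[:,0,0] = [0, 3] gives a = [0, 1] (primitive direction); the mode-2 fibre T[1,:,0] = [3, 3] gives b = [1, 1]; then c[k] = T[1,0,k] / (a[1]·b[0]) = [3, -3] / 1 = [3, -3].
Expanding [0, 1] ⊗ [1, 1] ⊗ [3, -3] reproduces all 8 entries of T, so T = [0, 1] ⊗ [1, 1] ⊗ [3, -3] and rank(T) ≤ 1.
These bounds meet, so rank(T) = 1.

rank(T) = 1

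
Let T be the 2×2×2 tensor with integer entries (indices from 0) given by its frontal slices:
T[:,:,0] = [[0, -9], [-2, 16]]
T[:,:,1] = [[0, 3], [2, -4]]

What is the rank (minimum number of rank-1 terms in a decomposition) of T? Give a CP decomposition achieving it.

Lower bound: in the mode-1 unfolding of T (rows indexed by i, columns by (j,k)) the 2×2 minor on rows i ∈ {0, 1}, columns (j,k) ∈ {(0,0), (1,0)} is det [[0, -9], [-2, 16]] = -18 ≠ 0, so that unfolding has rank ≥ 2 and hence rank(T) ≥ 2 (CP rank is at least every unfolding rank, though it can be larger).
Upper bound: with S_k = T[:,:,k], the two rank-1 terms a₁b₁ᵀ, a₂b₂ᵀ are the rank-1 members of the pencil x·S₀ + y·S₁.
det(x·S₀ + y·S₁) is −18·x² + 24·xy − 6·y² = (-6)·(3·x − y)(x − y), vanishing at (x:y) = (1:3) and (1:1).
M₁ = S₀ + 3·S₁ = [[0, 0], [4, 4]] = 4·(0, 1)(1, 1)ᵀ and M₂ = S₀ + S₁ = [[0, -6], [0, 12]] = (-6)·(1, -2)(0, 1)ᵀ, so take a₁ = (0, 1), b₁ = (1, 1), a₂ = (1, -2), b₂ = (0, 1).
Each slice is an integer combination of E₁ = a₁b₁ᵀ and E₂ = a₂b₂ᵀ: S₀ = −2·E₁ − 9·E₂, S₁ = 2·E₁ + 3·E₂; reading off coefficients, c₁ = (-2, 2) and c₂ = (-9, 3).
Hence T = (0, 1) (x) (1, 1) (x) (-2, 2) + (1, -2) (x) (0, 1) (x) (-9, 3), so rank(T) ≤ 2.
These bounds meet, so rank(T) = 2.

rank(T) = 2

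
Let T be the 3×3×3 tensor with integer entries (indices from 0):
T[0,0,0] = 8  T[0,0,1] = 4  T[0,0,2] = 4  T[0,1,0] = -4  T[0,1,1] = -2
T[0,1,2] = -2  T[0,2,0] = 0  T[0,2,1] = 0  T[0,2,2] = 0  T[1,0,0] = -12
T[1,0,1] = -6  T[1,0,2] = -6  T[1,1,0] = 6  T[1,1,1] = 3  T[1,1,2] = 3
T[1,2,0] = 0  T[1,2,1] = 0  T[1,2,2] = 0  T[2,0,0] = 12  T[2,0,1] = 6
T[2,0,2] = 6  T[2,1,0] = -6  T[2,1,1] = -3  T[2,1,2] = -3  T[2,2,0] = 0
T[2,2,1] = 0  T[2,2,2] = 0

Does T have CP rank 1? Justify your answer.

Yes

If T = a ⊗ b ⊗ c then every fibre of T is a multiple of the corresponding factor, so read the factors off the fibres through the nonzero entry T[0,0,0] = 8.
The mode-1 fibre T[:,0,0] = [8, -12, 12] gives a = [2, -3, 3] (primitive direction); the mode-2 fibre T[0,:,0] = [8, -4, 0] gives b = [2, -1, 0]; then c[k] = T[0,0,k] / (a[0]·b[0]) = [8, 4, 4] / 4 = [2, 1, 1].
Expanding [2, -3, 3] ⊗ [2, -1, 0] ⊗ [2, 1, 1] reproduces all 27 entries of T, so T = [2, -3, 3] ⊗ [2, -1, 0] ⊗ [2, 1, 1] and rank(T) ≤ 1.
Equivalently every frontal slice T[:,:,k] is c[k] times the rank-1 matrix [2, -3, 3] ⊗ [2, -1, 0]. So T has rank 1 (it is nonzero).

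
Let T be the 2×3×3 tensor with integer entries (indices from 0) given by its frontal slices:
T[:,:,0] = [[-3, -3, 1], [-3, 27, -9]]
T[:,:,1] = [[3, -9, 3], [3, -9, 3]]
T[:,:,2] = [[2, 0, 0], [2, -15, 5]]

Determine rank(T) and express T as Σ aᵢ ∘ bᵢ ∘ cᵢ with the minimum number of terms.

rank(T) = 2

Lower bound: in the mode-2 unfolding of T (rows indexed by j, columns by (i,k)) the 2×2 minor on rows j ∈ {0, 1}, columns (i,k) ∈ {(0,0), (0,1)} is det [[-3, 3], [-3, -9]] = 36 ≠ 0, so that unfolding has rank ≥ 2 and hence rank(T) ≥ 2 (CP rank is at least every unfolding rank, though it can be larger).
Upper bound: with S_k = T[:,:,k], the two rank-1 terms a₁b₁ᵀ, a₂b₂ᵀ are the rank-1 members of the pencil x·S₀ + y·S₁.
The 2×2 minor of x·S₀ + y·S₁ on rows {0,1}, columns {0,1} is −90·x² + 90·xy = (-90)·(x − y)(x), vanishing at (x:y) = (1:1) and (0:1).
M₁ = S₀ + S₁ = [[0, -12, 4], [0, 18, -6]] = (-2)·[2, -3][0, 3, -1]ᵀ and M₂ = S₁ = [[3, -9, 3], [3, -9, 3]] = 3·[1, 1][1, -3, 1]ᵀ, so take a₁ = [2, -3], b₁ = [0, 3, -1], a₂ = [1, 1], b₂ = [1, -3, 1].
Each slice is an integer combination of E₁ = a₁b₁ᵀ and E₂ = a₂b₂ᵀ: S₀ = −2·E₁ − 3·E₂, S₁ = 3·E₂, S₂ = E₁ + 2·E₂; reading off coefficients, c₁ = [-2, 0, 1] and c₂ = [-3, 3, 2].
Hence T = [2, -3] ∘ [0, 3, -1] ∘ [-2, 0, 1] + [1, 1] ∘ [1, -3, 1] ∘ [-3, 3, 2], so rank(T) ≤ 2.
These bounds meet, so rank(T) = 2.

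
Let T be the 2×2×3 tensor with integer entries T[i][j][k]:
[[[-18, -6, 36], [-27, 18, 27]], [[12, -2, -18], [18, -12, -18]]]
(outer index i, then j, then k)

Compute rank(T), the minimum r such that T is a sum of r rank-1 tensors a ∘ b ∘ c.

2

Lower bound: the mode-3 unfolding of T (rows indexed by k, columns by (i,j) = (0,0), (0,1), (1,0), (1,1)) is [[-18, -27, 12, 18], [-6, 18, -2, -12], [36, 27, -18, -18]].
There the 2×2 minor on rows k ∈ {0, 1}, columns (i,j) ∈ {(0,0), (0,1)} is det [[-18, -27], [-6, 18]] = -486 ≠ 0, so this unfolding has rank ≥ 2; CP rank is at least every unfolding rank, so rank(T) ≥ 2. (Flattening ranks never certify an upper bound on CP rank; for that we must actually write T with 2 rank-1 terms.)
Upper bound — finding two terms. Write S_k = T[:,:,k] for the frontal slices: S₀ = [[-18, -27], [12, 18]], S₁ = [[-6, 18], [-2, -12]], S₂ = [[36, 27], [-18, -18]].
If T = a₁ ∘ b₁ ∘ c₁ + a₂ ∘ b₂ ∘ c₂ then each S_k = c₁[k]·a₁b₁ᵀ + c₂[k]·a₂b₂ᵀ. S₀ and S₁ are linearly independent, so a₁b₁ᵀ and a₂b₂ᵀ must span the same plane of matrices: they are the rank-1 matrices of the form x·S₀ + y·S₁.
det(x·S₀ + y·S₁) is −162·xy + 108·y² = (-54)·(3·x − 2·y)(y), vanishing at (x:y) = (2:3) and (1:0).
M₁ = 2·S₀ + 3·S₁ = [[-54, 0], [18, 0]] = (-18)·[3, -1][1, 0]ᵀ and M₂ = S₀ = [[-18, -27], [12, 18]] = (-3)·[3, -2][2, 3]ᵀ, so take a₁ = [3, -1], b₁ = [1, 0], a₂ = [3, -2], b₂ = [2, 3].
Each slice is an integer combination of E₁ = a₁b₁ᵀ and E₂ = a₂b₂ᵀ: S₀ = −3·E₂, S₁ = −6·E₁ + 2·E₂, S₂ = 6·E₁ + 3·E₂; reading off coefficients, c₁ = [0, -6, 6] and c₂ = [-3, 2, 3].
Hence T = [3, -1] ∘ [1, 0] ∘ [0, -6, 6] + [3, -2] ∘ [2, 3] ∘ [-3, 2, 3], so rank(T) ≤ 2.
These bounds meet, so rank(T) = 2.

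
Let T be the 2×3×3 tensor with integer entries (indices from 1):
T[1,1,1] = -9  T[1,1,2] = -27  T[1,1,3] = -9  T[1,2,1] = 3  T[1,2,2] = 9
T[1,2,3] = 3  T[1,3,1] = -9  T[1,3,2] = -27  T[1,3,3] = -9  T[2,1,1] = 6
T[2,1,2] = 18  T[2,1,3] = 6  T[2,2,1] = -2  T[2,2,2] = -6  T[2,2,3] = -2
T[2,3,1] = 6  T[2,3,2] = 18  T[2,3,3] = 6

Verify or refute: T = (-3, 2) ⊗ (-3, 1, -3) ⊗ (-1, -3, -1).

Yes

Reconstruct entrywise from the claimed factors. For example, T[2,2,3] = -2 and Σₗ aₗ[2]bₗ[2]cₗ[3] = (2)·(1)·(-1) = -2; checking all 18 entries, every one matches. The claim holds.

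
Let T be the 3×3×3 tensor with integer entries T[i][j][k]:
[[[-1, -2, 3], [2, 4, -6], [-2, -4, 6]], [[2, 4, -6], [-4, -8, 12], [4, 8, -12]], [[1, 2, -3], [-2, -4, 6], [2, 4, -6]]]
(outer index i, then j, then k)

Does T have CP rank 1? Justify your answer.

If T = a (x) b (x) c then every fibre of T is a multiple of the corresponding factor, so read the factors off the fibres through the nonzero entry T[0,0,0] = -1.
The mode-1 fibre T[:,0,0] = [-1, 2, 1] gives a = [1, -2, -1] (primitive direction); the mode-2 fibre T[0,:,0] = [-1, 2, -2] gives b = [1, -2, 2]; then c[k] = T[0,0,k] / (a[0]·b[0]) = [-1, -2, 3] / 1 = [-1, -2, 3].
Expanding [1, -2, -1] (x) [1, -2, 2] (x) [-1, -2, 3] reproduces all 27 entries of T, so T = [1, -2, -1] (x) [1, -2, 2] (x) [-1, -2, 3] and rank(T) ≤ 1.
Equivalently every frontal slice T[:,:,k] is c[k] times the rank-1 matrix [1, -2, -1] (x) [1, -2, 2]. So T has rank 1 (it is nonzero).

Yes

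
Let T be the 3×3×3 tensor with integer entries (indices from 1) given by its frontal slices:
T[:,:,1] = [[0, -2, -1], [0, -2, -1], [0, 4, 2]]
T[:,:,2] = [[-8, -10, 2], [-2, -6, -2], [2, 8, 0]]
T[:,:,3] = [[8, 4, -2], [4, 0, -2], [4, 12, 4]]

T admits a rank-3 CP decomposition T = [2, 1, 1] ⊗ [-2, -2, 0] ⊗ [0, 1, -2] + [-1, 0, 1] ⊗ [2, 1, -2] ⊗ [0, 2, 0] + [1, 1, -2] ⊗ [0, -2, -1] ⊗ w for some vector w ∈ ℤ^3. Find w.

Subtract the known terms from T to get the rank-1 residual R = [1, 1, -2] ⊗ [0, -2, -1] ⊗ w, so R[i,j,k] = a[i]·b[j]·w[k]. Pick indices with nonzero a[1]·b[2] = (1)·(-2) = -2. Only the fibre through (1,2,·) is needed: R[1,2,:] = T[1,2,:] − Σₗ aₗ[1]bₗ[2]cₗ = [-2, -10, 4] − (2)·(-2)·[0, 1, -2] − (-1)·(1)·[0, 2, 0] = [-2, -4, -4]. Then w[k] = R[1,2,k] / -2 for each k, giving w = [-2, -4, -4] / -2 = [1, 2, 2].

w = [1, 2, 2]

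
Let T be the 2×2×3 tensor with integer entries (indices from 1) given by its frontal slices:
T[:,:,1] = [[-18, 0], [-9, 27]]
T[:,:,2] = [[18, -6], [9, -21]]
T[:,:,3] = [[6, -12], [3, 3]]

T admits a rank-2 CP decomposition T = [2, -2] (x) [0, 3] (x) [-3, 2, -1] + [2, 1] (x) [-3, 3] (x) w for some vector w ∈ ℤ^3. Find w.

w = [3, -3, -1]

Subtract the known terms from T to get the rank-1 residual R = [2, 1] (x) [-3, 3] (x) w, so R[i,j,k] = a[i]·b[j]·w[k]. Pick indices with nonzero a[1]·b[1] = (2)·(-3) = -6. Only the fibre through (1,1,·) is needed: R[1,1,:] = T[1,1,:] − Σₗ aₗ[1]bₗ[1]cₗ = [-18, 18, 6] − (2)·(0)·[-3, 2, -1] = [-18, 18, 6]. Then w[k] = R[1,1,k] / -6 for each k, giving w = [-18, 18, 6] / -6 = [3, -3, -1].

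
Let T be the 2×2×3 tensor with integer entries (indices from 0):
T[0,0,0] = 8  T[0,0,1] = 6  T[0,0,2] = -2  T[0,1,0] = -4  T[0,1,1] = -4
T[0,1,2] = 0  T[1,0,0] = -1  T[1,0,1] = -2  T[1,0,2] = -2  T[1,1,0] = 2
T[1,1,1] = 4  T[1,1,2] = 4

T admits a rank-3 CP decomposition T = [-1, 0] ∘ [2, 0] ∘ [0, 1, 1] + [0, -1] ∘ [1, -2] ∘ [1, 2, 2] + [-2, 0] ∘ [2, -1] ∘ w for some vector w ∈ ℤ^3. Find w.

w = [-2, -2, 0]

Subtract the known terms from T to get the rank-1 residual R = [-2, 0] ∘ [2, -1] ∘ w, so R[i,j,k] = a[i]·b[j]·w[k]. Pick indices with nonzero a[0]·b[0] = (-2)·(2) = -4. Only the fibre through (0,0,·) is needed: R[0,0,:] = T[0,0,:] − Σₗ aₗ[0]bₗ[0]cₗ = [8, 6, -2] − (-1)·(2)·[0, 1, 1] − (0)·(1)·[1, 2, 2] = [8, 8, 0]. Then w[k] = R[0,0,k] / -4 for each k, giving w = [8, 8, 0] / -4 = [-2, -2, 0].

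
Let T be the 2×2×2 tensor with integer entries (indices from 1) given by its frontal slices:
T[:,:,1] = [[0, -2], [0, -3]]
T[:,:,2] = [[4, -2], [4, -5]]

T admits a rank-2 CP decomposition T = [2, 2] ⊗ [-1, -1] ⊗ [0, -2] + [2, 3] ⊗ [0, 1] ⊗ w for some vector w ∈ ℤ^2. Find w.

Subtract the known terms from T to get the rank-1 residual R = [2, 3] ⊗ [0, 1] ⊗ w, so R[i,j,k] = a[i]·b[j]·w[k]. Pick indices with nonzero a[1]·b[2] = (2)·(1) = 2. Only the fibre through (1,2,·) is needed: R[1,2,:] = T[1,2,:] − Σₗ aₗ[1]bₗ[2]cₗ = [-2, -2] − (2)·(-1)·[0, -2] = [-2, -6]. Then w[k] = R[1,2,k] / 2 for each k, giving w = [-2, -6] / 2 = [-1, -3].

w = [-1, -3]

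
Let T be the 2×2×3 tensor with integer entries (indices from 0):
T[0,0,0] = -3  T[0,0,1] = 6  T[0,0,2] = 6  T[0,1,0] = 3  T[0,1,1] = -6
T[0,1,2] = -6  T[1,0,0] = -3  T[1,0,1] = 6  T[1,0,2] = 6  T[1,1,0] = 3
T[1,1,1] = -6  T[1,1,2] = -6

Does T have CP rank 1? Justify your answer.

If T = a ⊗ b ⊗ c then every fibre of T is a multiple of the corresponding factor, so read the factors off the fibres through the nonzero entry T[0,0,0] = -3.
The mode-1 fibre T[:,0,0] = [-3, -3] gives a = [1, 1] (primitive direction); the mode-2 fibre T[0,:,0] = [-3, 3] gives b = [1, -1]; then c[k] = T[0,0,k] / (a[0]·b[0]) = [-3, 6, 6] / 1 = [-3, 6, 6].
Expanding [1, 1] ⊗ [1, -1] ⊗ [-3, 6, 6] reproduces all 12 entries of T, so T = [1, 1] ⊗ [1, -1] ⊗ [-3, 6, 6] and rank(T) ≤ 1.
Equivalently every frontal slice T[:,:,k] is c[k] times the rank-1 matrix [1, 1] ⊗ [1, -1]. So T has rank 1 (it is nonzero).

Yes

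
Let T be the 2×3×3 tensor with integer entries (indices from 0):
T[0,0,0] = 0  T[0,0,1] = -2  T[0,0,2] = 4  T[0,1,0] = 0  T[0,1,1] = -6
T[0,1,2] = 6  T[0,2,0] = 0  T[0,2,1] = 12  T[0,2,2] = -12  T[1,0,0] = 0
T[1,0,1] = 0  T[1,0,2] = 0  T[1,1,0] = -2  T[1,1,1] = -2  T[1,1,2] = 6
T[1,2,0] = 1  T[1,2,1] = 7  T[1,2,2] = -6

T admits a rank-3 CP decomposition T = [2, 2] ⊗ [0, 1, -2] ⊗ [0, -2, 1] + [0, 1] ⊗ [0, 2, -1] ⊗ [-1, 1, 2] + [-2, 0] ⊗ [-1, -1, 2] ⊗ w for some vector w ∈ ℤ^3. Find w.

Subtract the known terms from T to get the rank-1 residual R = [-2, 0] ⊗ [-1, -1, 2] ⊗ w, so R[i,j,k] = a[i]·b[j]·w[k]. Pick indices with nonzero a[0]·b[0] = (-2)·(-1) = 2. Only the fibre through (0,0,·) is needed: R[0,0,:] = T[0,0,:] − Σₗ aₗ[0]bₗ[0]cₗ = [0, -2, 4] − (2)·(0)·[0, -2, 1] − (0)·(0)·[-1, 1, 2] = [0, -2, 4]. Then w[k] = R[0,0,k] / 2 for each k, giving w = [0, -2, 4] / 2 = [0, -1, 2].

w = [0, -1, 2]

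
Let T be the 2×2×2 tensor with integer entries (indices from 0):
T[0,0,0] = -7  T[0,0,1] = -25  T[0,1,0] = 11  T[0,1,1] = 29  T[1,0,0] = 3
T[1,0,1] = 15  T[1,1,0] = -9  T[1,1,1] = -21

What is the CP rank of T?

Lower bound: the mode-1 unfolding of T (rows indexed by i, columns by (j,k) = (0,0), (0,1), (1,0), (1,1)) is [[-7, -25, 11, 29], [3, 15, -9, -21]].
There the 2×2 minor on rows i ∈ {0, 1}, columns (j,k) ∈ {(0,0), (0,1)} is det [[-7, -25], [3, 15]] = -30 ≠ 0, so this unfolding has rank ≥ 2; CP rank is at least every unfolding rank, so rank(T) ≥ 2. (Flattening ranks never certify an upper bound on CP rank; for that we must actually write T with 2 rank-1 terms.)
Upper bound — finding two terms. Write S_k = T[:,:,k] for the frontal slices: S₀ = [[-7, 11], [3, -9]], S₁ = [[-25, 29], [15, -21]].
If T = a₁ ⊗ b₁ ⊗ c₁ + a₂ ⊗ b₂ ⊗ c₂ then each S_k = c₁[k]·a₁b₁ᵀ + c₂[k]·a₂b₂ᵀ. S₀ and S₁ are linearly independent, so a₁b₁ᵀ and a₂b₂ᵀ must span the same plane of matrices: they are the rank-1 matrices of the form x·S₀ + y·S₁.
det(x·S₀ + y·S₁) is 30·x² + 120·xy + 90·y² = 30·(x + 3·y)(x + y), vanishing at (x:y) = (3:-1) and (1:-1).
M₁ = 3·S₀ − S₁ = [[4, 4], [-6, -6]] = 2·[2, -3][1, 1]ᵀ and M₂ = S₀ − S₁ = [[18, -18], [-12, 12]] = 6·[3, -2][1, -1]ᵀ, so take a₁ = [2, -3], b₁ = [1, 1], a₂ = [3, -2], b₂ = [1, -1].
Each slice is an integer combination of E₁ = a₁b₁ᵀ and E₂ = a₂b₂ᵀ: S₀ = E₁ − 3·E₂, S₁ = E₁ − 9·E₂; reading off coefficients, c₁ = [1, 1] and c₂ = [-3, -9].
Hence T = [2, -3] ⊗ [1, 1] ⊗ [1, 1] + [3, -2] ⊗ [1, -1] ⊗ [-3, -9], so rank(T) ≤ 2.
These bounds meet, so rank(T) = 2.

2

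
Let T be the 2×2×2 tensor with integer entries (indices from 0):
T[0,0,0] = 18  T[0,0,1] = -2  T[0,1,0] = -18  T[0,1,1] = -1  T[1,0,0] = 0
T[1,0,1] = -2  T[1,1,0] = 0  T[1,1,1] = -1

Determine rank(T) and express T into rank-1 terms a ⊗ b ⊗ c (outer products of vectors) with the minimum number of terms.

rank(T) = 2

Lower bound: the mode-3 unfolding of T (rows indexed by k, columns by (i,j) = (0,0), (0,1), (1,0), (1,1)) is [[18, -18, 0, 0], [-2, -1, -2, -1]].
There the 2×2 minor on rows k ∈ {0, 1}, columns (i,j) ∈ {(0,0), (0,1)} is det [[18, -18], [-2, -1]] = -54 ≠ 0, so this unfolding has rank ≥ 2; CP rank is at least every unfolding rank, so rank(T) ≥ 2. (Flattening ranks never certify an upper bound on CP rank; for that we must actually write T with 2 rank-1 terms.)
Upper bound — finding two terms. Write S_k = T[:,:,k] for the frontal slices: S₀ = [[18, -18], [0, 0]], S₁ = [[-2, -1], [-2, -1]].
If T = a₁ ⊗ b₁ ⊗ c₁ + a₂ ⊗ b₂ ⊗ c₂ then each S_k = c₁[k]·a₁b₁ᵀ + c₂[k]·a₂b₂ᵀ. S₀ and S₁ are linearly independent, so a₁b₁ᵀ and a₂b₂ᵀ must span the same plane of matrices: they are the rank-1 matrices of the form x·S₀ + y·S₁.
det(x·S₀ + y·S₁) is −54·xy = (-54)·(y)(x), vanishing at (x:y) = (1:0) and (0:1).
M₁ = S₀ = [[18, -18], [0, 0]] = 18·[1, 0][1, -1]ᵀ and M₂ = S₁ = [[-2, -1], [-2, -1]] = −[1, 1][2, 1]ᵀ, so take a₁ = [1, 0], b₁ = [1, -1], a₂ = [1, 1], b₂ = [2, 1].
Each slice is an integer combination of E₁ = a₁b₁ᵀ and E₂ = a₂b₂ᵀ: S₀ = 18·E₁, S₁ = −E₂; reading off coefficients, c₁ = [18, 0] and c₂ = [0, -1].
Hence T = [1, 0] ⊗ [1, -1] ⊗ [18, 0] + [1, 1] ⊗ [2, 1] ⊗ [0, -1], so rank(T) ≤ 2.
These bounds meet, so rank(T) = 2.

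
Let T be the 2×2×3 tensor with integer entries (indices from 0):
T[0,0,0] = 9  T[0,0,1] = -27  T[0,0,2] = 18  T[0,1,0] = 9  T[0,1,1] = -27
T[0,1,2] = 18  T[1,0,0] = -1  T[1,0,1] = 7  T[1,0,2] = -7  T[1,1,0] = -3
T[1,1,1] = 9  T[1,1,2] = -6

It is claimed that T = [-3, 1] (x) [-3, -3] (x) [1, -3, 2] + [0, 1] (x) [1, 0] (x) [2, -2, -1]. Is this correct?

Reconstruct entrywise from the claimed factors. For example, T[0,0,1] = -27 and Σₗ aₗ[0]bₗ[0]cₗ[1] = (-3)·(-3)·(-3) + (0)·(1)·(-2) = -27; checking all 12 entries, every one matches. The claim holds.

Yes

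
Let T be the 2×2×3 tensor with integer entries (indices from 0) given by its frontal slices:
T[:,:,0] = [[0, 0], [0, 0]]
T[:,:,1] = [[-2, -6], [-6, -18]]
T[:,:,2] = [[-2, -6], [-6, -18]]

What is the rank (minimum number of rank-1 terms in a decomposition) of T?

1

Lower bound: T ≠ 0 (e.g. T[0,0,1] = -2), so rank(T) ≥ 1.
Upper bound: the mode-1 fibre T[:,0,1] = [-2, -6] gives a = [1, 3] (primitive direction); the mode-2 fibre T[0,:,1] = [-2, -6] gives b = [1, 3]; then c[k] = T[0,0,k] / (a[0]·b[0]) = [0, -2, -2] / 1 = [0, -2, -2].
Expanding [1, 3] ⊗ [1, 3] ⊗ [0, -2, -2] reproduces all 12 entries of T, so T = [1, 3] ⊗ [1, 3] ⊗ [0, -2, -2] and rank(T) ≤ 1.
These bounds meet, so rank(T) = 1.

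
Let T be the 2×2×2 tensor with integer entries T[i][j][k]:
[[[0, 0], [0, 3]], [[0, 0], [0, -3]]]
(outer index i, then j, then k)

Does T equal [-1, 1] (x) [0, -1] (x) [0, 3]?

Reconstruct entrywise from the claimed factors. For example, T[1,0,0] = 0 and Σₗ aₗ[1]bₗ[0]cₗ[0] = (1)·(0)·(0) = 0; checking all 8 entries, every one matches. The claim holds.

Yes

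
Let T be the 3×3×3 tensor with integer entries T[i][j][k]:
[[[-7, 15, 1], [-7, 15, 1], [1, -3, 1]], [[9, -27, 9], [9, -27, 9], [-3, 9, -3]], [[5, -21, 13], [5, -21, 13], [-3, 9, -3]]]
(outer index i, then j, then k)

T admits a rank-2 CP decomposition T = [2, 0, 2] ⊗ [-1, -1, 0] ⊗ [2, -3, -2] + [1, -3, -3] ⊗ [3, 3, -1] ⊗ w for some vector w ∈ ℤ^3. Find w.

Subtract the known terms from T to get the rank-1 residual R = [1, -3, -3] ⊗ [3, 3, -1] ⊗ w, so R[i,j,k] = a[i]·b[j]·w[k]. Pick indices with nonzero a[0]·b[0] = (1)·(3) = 3. Only the fibre through (0,0,·) is needed: R[0,0,:] = T[0,0,:] − Σₗ aₗ[0]bₗ[0]cₗ = [-7, 15, 1] − (2)·(-1)·[2, -3, -2] = [-3, 9, -3]. Then w[k] = R[0,0,k] / 3 for each k, giving w = [-3, 9, -3] / 3 = [-1, 3, -1].

w = [-1, 3, -1]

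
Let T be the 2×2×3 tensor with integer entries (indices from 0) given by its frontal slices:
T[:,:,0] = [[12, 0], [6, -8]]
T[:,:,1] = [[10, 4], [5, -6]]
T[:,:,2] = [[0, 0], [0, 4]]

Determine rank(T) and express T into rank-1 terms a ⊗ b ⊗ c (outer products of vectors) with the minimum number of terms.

Lower bound: in the mode-3 unfolding of T (rows indexed by k, columns by (i,j)) the 3×3 minor on rows k ∈ {0, 1, 2}, columns (i,j) ∈ {(0,0), (0,1), (1,1)} is det [[12, 0, -8], [10, 4, -6], [0, 0, 4]] = 192 ≠ 0, so that unfolding has rank ≥ 3 and hence rank(T) ≥ 3 (CP rank is at least every unfolding rank, though it can be larger).
Upper bound: T is a sum of 3 rank-1 terms, T = [0, 1] ⊗ [0, 1] ⊗ [-8, -8, 4] + [2, 1] ⊗ [1, -2] ⊗ [2, 1, 0] + [2, 1] ⊗ [1, 1] ⊗ [4, 4, 0] (written with every a and b primitive with positive leading entry and the scale carried by c; CP decompositions are not unique, and this one is verified by expanding entrywise), so rank(T) ≤ 3.
These bounds meet, so rank(T) = 3.

rank(T) = 3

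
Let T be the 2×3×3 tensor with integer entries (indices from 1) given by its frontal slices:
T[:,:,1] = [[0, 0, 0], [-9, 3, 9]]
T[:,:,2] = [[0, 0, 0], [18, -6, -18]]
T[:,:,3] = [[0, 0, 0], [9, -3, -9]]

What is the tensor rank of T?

1

Lower bound: T ≠ 0 (e.g. T[2,1,1] = -9), so rank(T) ≥ 1.
Upper bound: the mode-1 fibre T[:,1,1] = [0, -9] gives a = [0, 1] (primitive direction); the mode-2 fibre T[2,:,1] = [-9, 3, 9] gives b = [3, -1, -3]; then c[k] = T[2,1,k] / (a[2]·b[1]) = [-9, 18, 9] / 3 = [-3, 6, 3].
Expanding [0, 1] (x) [3, -1, -3] (x) [-3, 6, 3] reproduces all 18 entries of T, so T = [0, 1] (x) [3, -1, -3] (x) [-3, 6, 3] and rank(T) ≤ 1.
These bounds meet, so rank(T) = 1.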